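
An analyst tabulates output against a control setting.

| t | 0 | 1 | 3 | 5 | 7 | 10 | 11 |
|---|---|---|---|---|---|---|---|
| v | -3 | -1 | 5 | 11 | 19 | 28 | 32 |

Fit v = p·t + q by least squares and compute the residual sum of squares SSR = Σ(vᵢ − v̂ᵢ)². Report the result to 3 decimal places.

SSR = 3.275

Forming XᵀX = [[305, 37]; [37, 7]] and Xᵀv = [834, 91]ᵀ gives XᵀX·[p, q]ᵀ = Xᵀv.
Δ = 305·7 − 37² = 766.
p = (834·7 − 37·91)/766 = 2471/766; q = (305·91 − 37·834)/766 = -3103/766.
Residuals: 805/766, -67/383, -240/383, -413/383, 180/383, -159/766, 217/383; SSR = 2509/766.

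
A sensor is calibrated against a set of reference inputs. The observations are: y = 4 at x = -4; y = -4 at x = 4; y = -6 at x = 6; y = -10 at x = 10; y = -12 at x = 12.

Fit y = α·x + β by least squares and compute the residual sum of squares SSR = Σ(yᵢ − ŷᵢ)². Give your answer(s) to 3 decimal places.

Normal-equation sums: Σx·x = 312, Σx = 28, Σ1 = 5.
And Σx·y = -312, Σy = -28.
So MᵀM·[α, β]ᵀ = Mᵀy: [[312, 28]; [28, 5]]·[α, β]ᵀ = [-312, -28]ᵀ.
Eliminating β: 5·(row 1) − 28·(row 2) gives 776·α = 5·(-312) − 28·(-28) = -776, so α = -1.
Then β = ((-28) − 28·(-1))/5 = 0.
Residuals: 0, 0, 0, 0, 0; SSR = 0.

SSR = 0.000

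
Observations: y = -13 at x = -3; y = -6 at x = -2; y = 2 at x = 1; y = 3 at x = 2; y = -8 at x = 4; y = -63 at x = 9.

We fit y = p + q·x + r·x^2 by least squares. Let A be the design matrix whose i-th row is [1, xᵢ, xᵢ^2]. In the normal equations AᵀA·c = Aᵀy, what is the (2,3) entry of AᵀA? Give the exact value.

Row 2 ↔ basis x, column 3 ↔ basis x^2, so (AᵀA)_{2,3} = Σᵢ (x)·(x^2) = (-3)·(9) + (-2)·(4) + (1)·(1) + (2)·(4) + (4)·(16) + (9)·(81) = 767.

767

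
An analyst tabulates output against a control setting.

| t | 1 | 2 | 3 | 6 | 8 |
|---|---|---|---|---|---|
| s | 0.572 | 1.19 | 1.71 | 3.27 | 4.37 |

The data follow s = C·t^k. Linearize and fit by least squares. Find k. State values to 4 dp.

k = 0.9670

Let Y = ln s. Fitting Y = k·ln t + ln C by least squares:
Σln t = 5.6630, Σ(ln t)² = 9.2219, Σln s = 2.8114, Σln t·ln s = 5.8995.
Equations: 9.2219·k + 5.6630·ln C = 5.8995;  5.6630·k + 5·ln C = 2.8114.
Solving (det = 14.0403): k = 0.96699, ln C = -0.53293.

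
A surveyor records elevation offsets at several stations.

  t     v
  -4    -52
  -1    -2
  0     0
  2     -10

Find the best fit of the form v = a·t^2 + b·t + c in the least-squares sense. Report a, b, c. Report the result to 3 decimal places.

a = -3.133, b = 0.680, c = 0.960

Sums needed: Σt^2·t^2 = 273, Σt^2·t = -57, Σt^2 = 21, Σt·t = 21, Σt = -3, Σ1 = 4.
For Mᵀv: Σt^2·v = -874, Σt·v = 190, Σv = -64.
So MᵀM·[a, b, c]ᵀ = Mᵀv: [[273, -57, 21]; [-57, 21, -3]; [21, -3, 4]]·[a, b, c]ᵀ = [-874, 190, -64]ᵀ.
Inverting the 3×3 Gram matrix, [a, b, c]ᵀ = [-47/15, 17/25, 24/25]ᵀ.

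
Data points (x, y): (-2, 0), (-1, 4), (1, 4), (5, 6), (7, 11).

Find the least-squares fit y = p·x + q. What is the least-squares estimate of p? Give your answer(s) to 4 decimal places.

p = 0.9500

With design matrix A, AᵀA = [[80, 10]; [10, 5]] and Aᵀy = [107, 25]ᵀ.
Determinant 80·5 − 10² = 300.
p = (107·5 − 10·25)/300 = 19/20; q = (80·25 − 10·107)/300 = 31/10.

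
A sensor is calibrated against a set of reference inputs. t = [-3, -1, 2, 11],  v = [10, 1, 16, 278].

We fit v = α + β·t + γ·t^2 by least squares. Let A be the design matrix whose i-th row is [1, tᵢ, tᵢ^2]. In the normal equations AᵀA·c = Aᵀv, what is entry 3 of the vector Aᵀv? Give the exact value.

Entry 3 ↔ basis t^2, so (Aᵀv)_{3} = Σᵢ (t^2)·vᵢ = (9)·(10) + (1)·(1) + (4)·(16) + (121)·(278) = 33793.

33793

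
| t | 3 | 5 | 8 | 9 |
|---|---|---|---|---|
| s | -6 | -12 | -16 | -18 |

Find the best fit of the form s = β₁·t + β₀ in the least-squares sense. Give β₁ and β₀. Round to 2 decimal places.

Sums needed: Σt·t = 179, Σt = 25, Σ1 = 4.
For Aᵀs: Σt·s = -368, Σs = -52.
Normal equations: [[179, 25]; [25, 4]]·[β₁, β₀]ᵀ = [-368, -52]ᵀ.
det = 179·4 − 25² = 91.
β₁ = ((-368)·4 − 25·(-52))/91 = -172/91; β₀ = (179·(-52) − 25·(-368))/91 = -108/91.

β₁ = -1.89, β₀ = -1.19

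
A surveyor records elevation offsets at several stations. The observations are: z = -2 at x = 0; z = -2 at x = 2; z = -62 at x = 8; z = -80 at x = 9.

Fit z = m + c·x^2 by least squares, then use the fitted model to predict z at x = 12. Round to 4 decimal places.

Forming MᵀM = [[4, 149]; [149, 10673]] and Mᵀz = [-146, -10456]ᵀ gives MᵀM·[m, c]ᵀ = Mᵀz.
Eliminating c: 10673·(row 1) − 149·(row 2) gives 20491·m = 10673·(-146) − 149·(-10456) = -314, so m = -314/20491.
Then c = ((-10456) − 149·(-314/20491))/10673 = -20070/20491.
At x = 12: ẑ = (-314/20491)·(1) + (-20070/20491)·(144) = -2890394/20491.

ẑ = -141.0568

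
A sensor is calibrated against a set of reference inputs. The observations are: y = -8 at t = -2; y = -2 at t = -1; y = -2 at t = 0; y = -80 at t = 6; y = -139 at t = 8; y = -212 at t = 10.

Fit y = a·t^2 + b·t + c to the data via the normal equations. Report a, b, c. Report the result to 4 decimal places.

a = -1.9929, b = -1.1227, c = -1.8140

Normal-equation sums: Σt^2·t^2 = 15409, Σt^2·t = 1719, Σt^2 = 205, Σt·t = 205, Σt = 21, Σ1 = 6.
Moment sums: Σt^2·y = -33010, Σt·y = -3694, Σy = -443.
MᵀM·[a, b, c]ᵀ = Mᵀy becomes [[15409, 1719, 205]; [1719, 205, 21]; [205, 21, 6]]·[a, b, c]ᵀ = [-33010, -3694, -443]ᵀ.
Solving the 3×3 system (Gaussian elimination) gives a = -611213/306700, b = -344347/306700, c = -278179/153350.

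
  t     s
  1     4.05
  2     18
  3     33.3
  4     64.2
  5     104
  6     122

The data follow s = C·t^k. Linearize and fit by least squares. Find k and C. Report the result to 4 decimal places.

Let Y = ln s. Fitting Y = k·ln t + ln C by least squares:
AᵀA = [[9.4099, 6.5793]; [6.5793, 6]], rhs = [27.7070, 21.4051]ᵀ  (here Σln t = 6.5793, Σ(ln t)² = 9.4099, Σln s = 21.4051, Σln t·ln s = 27.7070).
Slope k = (n·Σln t·ln s − Σln t·Σln s)/(n·Σ(ln t)² − (Σln t)²) = (6·27.7070 − 6.5793·21.4051)/13.1729 = 1.92916; ln C = (Σln s − k·Σln t)/n = 1.45211, so C = exp(1.45211) = 4.27212.

k = 1.9292, C = 4.2721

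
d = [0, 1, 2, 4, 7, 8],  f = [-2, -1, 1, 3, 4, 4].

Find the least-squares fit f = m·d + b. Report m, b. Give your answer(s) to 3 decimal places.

MᵀM·[m, b]ᵀ = Mᵀf reads: 134·m + 22·b = 73;  22·m + 6·b = 9.
(Σd·d = 134, Σd = 22, Σ1 = 6, Σd·f = 73, Σf = 9.)
Determinant 134·6 − 22² = 320.
m = (73·6 − 22·9)/320 = 3/4; b = (134·9 − 22·73)/320 = -5/4.

m = 0.750, b = -1.250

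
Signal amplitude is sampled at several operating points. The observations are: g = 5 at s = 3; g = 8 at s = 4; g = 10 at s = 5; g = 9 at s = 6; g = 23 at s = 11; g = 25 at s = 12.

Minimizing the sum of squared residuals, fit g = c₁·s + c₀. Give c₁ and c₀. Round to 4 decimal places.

c₁ = 2.2212, c₀ = -1.8447

Setting ∂/∂c₁ … = 0 gives: 351·c₁ + 41·c₀ = 704;  41·c₁ + 6·c₀ = 80.
(Σs·s = 351, Σs = 41, Σ1 = 6, Σs·g = 704, Σg = 80.)
Determinant 351·6 − 41² = 425.
c₁ = (704·6 − 41·80)/425 = 944/425; c₀ = (351·80 − 41·704)/425 = -784/425.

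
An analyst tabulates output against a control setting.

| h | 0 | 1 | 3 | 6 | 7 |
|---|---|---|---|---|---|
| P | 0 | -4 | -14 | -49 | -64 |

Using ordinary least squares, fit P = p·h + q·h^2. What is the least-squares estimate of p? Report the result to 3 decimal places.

p = -1.749

From the data, Σh·h = 95, Σh·h^2 = 587, Σh^2·h^2 = 3779.
Right-hand side: Σh·P = -788, Σh^2·P = -5030.
Eliminating q: 3779·(row 1) − 587·(row 2) gives 14436·p = 3779·(-788) − 587·(-5030) = -25242, so p = -4207/2406.
Then q = ((-5030) − 587·(-4207/2406))/3779 = -2549/2406.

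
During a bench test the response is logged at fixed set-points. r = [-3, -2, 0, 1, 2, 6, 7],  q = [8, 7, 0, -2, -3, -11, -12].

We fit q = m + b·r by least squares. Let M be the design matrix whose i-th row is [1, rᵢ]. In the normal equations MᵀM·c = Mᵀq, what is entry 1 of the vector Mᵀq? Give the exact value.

Entry 1 ↔ basis 1, so (Mᵀq)_{1} = Σᵢ qᵢ = (1)·(8) + (1)·(7) + (1)·(0) + (1)·(-2) + (1)·(-3) + (1)·(-11) + (1)·(-12) = -13.

-13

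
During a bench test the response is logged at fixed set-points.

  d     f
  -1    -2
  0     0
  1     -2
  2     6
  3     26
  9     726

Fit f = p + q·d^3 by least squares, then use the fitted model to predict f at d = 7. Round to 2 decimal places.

f̂ = 340.86

The normal equations are: 6·p + 764·q = 754;  764·p + 532236·q = 530004.
det = 6·532236 − 764² = 2609720.
p = (754·532236 − 764·530004)/2609720 = -452139/326215; q = (6·530004 − 764·754)/2609720 = 325496/326215.
At d = 7: f̂ = (-452139/326215)·(1) + (325496/326215)·(343) = 111192989/326215.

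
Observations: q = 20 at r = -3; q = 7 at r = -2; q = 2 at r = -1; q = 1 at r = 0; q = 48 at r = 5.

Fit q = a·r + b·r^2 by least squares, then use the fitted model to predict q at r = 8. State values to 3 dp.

q̂ = 124.772

Normal-equation sums: Σr·r = 39, Σr·r^2 = 89, Σr^2·r^2 = 723.
Right-hand side: Σr·q = 164, Σr^2·q = 1410.
Normal equations: [[39, 89]; [89, 723]]·[a, b]ᵀ = [164, 1410]ᵀ.
Determinant 39·723 − 89² = 20276.
a = (164·723 − 89·1410)/20276 = -3459/10138; b = (39·1410 − 89·164)/20276 = 20197/10138.
At r = 8: q̂ = (-3459/10138)·(8) + (20197/10138)·(64) = 632468/5069.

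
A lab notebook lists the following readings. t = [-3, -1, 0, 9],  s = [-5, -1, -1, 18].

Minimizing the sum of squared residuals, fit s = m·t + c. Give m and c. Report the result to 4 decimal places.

m = 1.9381, c = 0.3274

Setting ∂/∂m … = 0 gives: 91·m + 5·c = 178;  5·m + 4·c = 11.
(Σt·t = 91, Σt = 5, Σ1 = 4, Σt·s = 178, Σs = 11.)
Eliminating c: 4·(row 1) − 5·(row 2) gives 339·m = 4·178 − 5·11 = 657, so m = 219/113.
Then c = (11 − 5·(219/113))/4 = 37/113.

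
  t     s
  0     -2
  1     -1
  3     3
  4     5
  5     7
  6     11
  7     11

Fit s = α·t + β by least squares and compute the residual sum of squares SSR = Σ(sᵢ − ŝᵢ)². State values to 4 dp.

The normal system MᵀM·[α, β]ᵀ = Mᵀs is [[136, 26]; [26, 7]]·[α, β]ᵀ = [206, 34]ᵀ.
Determinant 136·7 − 26² = 276.
α = (206·7 − 26·34)/276 = 93/46; β = (136·34 − 26·206)/276 = -61/23.
Residuals: 15/23, -17/46, -19/46, -10/23, -21/46, 35/23, -1/2; SSR = 85/23.

SSR = 3.6957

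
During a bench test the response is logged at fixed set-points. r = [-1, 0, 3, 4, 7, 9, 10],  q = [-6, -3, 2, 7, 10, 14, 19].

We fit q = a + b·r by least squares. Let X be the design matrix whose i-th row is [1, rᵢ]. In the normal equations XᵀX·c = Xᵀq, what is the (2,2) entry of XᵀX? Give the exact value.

256

Row 2 ↔ basis r, column 2 ↔ basis r, so (XᵀX)_{2,2} = Σᵢ (r)·(r) = (-1)·(-1) + (0)·(0) + (3)·(3) + (4)·(4) + (7)·(7) + (9)·(9) + (10)·(10) = 256.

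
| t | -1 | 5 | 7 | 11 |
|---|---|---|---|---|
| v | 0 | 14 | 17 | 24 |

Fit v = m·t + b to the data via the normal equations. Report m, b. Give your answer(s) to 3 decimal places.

Setting ∂/∂m … = 0 gives: 196·m + 22·b = 453;  22·m + 4·b = 55.
det = 196·4 − 22² = 300.
m = (453·4 − 22·55)/300 = 301/150; b = (196·55 − 22·453)/300 = 407/150.

m = 2.007, b = 2.713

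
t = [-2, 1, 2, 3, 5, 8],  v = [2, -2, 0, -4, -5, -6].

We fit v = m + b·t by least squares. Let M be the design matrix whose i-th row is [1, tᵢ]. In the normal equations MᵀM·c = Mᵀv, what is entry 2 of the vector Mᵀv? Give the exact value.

Entry 2 ↔ basis t, so (Mᵀv)_{2} = Σᵢ (t)·vᵢ = (-2)·(2) + (1)·(-2) + (2)·(0) + (3)·(-4) + (5)·(-5) + (8)·(-6) = -91.

-91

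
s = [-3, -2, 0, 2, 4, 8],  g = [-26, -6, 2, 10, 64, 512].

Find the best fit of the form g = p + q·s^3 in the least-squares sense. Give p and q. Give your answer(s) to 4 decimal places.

p = 1.4483, q = 0.9969

Setting ∂/∂p … = 0 gives: 6·p + 549·q = 556;  549·p + 267097·q = 267070.
(Σ1 = 6, Σs^3 = 549, Σs^3·s^3 = 267097, Σg = 556, Σs^3·g = 267070.)
Δ = 6·267097 − 549² = 1301181.
p = (556·267097 − 549·267070)/1301181 = 1884502/1301181; q = (6·267070 − 549·556)/1301181 = 432392/433727.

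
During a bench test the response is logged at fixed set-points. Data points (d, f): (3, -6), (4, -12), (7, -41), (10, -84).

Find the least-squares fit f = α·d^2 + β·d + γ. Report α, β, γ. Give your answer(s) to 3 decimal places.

Sums needed: Σd^2·d^2 = 12738, Σd^2·d = 1434, Σd^2 = 174, Σd·d = 174, Σd = 24, Σ1 = 4.
And Σd^2·f = -10655, Σd·f = -1193, Σf = -143.
So AᵀA·[α, β, γ]ᵀ = Aᵀf: [[12738, 1434, 174]; [1434, 174, 24]; [174, 24, 4]]·[α, β, γ]ᵀ = [-10655, -1193, -143]ᵀ.
Solving the 3×3 system (Gaussian elimination) gives α = -53/66, β = -8/11, γ = 39/11.

α = -0.803, β = -0.727, γ = 3.545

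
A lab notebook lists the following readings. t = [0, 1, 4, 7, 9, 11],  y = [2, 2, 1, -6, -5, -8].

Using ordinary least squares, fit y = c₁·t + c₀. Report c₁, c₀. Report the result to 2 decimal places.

Sums needed: Σt·t = 268, Σt = 32, Σ1 = 6.
Right-hand side: Σt·y = -169, Σy = -14.
So AᵀA·[c₁, c₀]ᵀ = Aᵀy: [[268, 32]; [32, 6]]·[c₁, c₀]ᵀ = [-169, -14]ᵀ.
Eliminating c₀: 6·(row 1) − 32·(row 2) gives 584·c₁ = 6·(-169) − 32·(-14) = -566, so c₁ = -283/292.
Then c₀ = ((-14) − 32·(-283/292))/6 = 207/73.

c₁ = -0.97, c₀ = 2.84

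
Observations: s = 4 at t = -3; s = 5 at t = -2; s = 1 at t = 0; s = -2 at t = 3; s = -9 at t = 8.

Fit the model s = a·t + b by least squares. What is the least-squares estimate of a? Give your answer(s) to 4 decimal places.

The normal equations are: 86·a + 6·b = -100;  6·a + 5·b = -1.
(Σt·t = 86, Σt = 6, Σ1 = 5, Σt·s = -100, Σs = -1.)
Eliminating b: 5·(row 1) − 6·(row 2) gives 394·a = 5·(-100) − 6·(-1) = -494, so a = -247/197.
Then b = ((-1) − 6·(-247/197))/5 = 257/197.

a = -1.2538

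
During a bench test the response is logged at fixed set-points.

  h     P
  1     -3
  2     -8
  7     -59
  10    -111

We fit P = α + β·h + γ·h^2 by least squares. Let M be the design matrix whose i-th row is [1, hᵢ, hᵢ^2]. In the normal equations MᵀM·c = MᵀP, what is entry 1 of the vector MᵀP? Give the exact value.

Entry 1 ↔ basis 1, so (MᵀP)_{1} = Σᵢ Pᵢ = (1)·(-3) + (1)·(-8) + (1)·(-59) + (1)·(-111) = -181.

-181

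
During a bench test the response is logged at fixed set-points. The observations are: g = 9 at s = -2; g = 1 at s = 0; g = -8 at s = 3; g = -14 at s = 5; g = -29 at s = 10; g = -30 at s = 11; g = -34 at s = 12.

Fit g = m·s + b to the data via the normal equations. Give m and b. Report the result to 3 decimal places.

Forming XᵀX = [[403, 39]; [39, 7]] and Xᵀg = [-1140, -105]ᵀ gives XᵀX·[m, b]ᵀ = Xᵀg.
Determinant 403·7 − 39² = 1300.
m = ((-1140)·7 − 39·(-105))/1300 = -777/260; b = (403·(-105) − 39·(-1140))/1300 = 33/20.

m = -2.988, b = 1.650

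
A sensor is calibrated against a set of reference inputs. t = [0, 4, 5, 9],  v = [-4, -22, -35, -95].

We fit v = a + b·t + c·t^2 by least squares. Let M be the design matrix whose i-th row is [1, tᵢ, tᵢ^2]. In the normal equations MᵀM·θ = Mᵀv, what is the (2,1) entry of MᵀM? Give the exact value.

Row 2 ↔ basis t, column 1 ↔ basis 1, so (MᵀM)_{2,1} = Σᵢ t = (0)·(1) + (4)·(1) + (5)·(1) + (9)·(1) = 18.

18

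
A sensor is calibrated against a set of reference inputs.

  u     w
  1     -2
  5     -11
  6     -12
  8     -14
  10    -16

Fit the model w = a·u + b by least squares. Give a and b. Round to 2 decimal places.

With design matrix A, AᵀA = [[226, 30]; [30, 5]] and Aᵀw = [-401, -55]ᵀ.
det = 226·5 − 30² = 230.
a = ((-401)·5 − 30·(-55))/230 = -71/46; b = (226·(-55) − 30·(-401))/230 = -40/23.

a = -1.54, b = -1.74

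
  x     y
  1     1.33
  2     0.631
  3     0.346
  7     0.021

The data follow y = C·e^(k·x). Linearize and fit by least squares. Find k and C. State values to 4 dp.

Let Y = ln y. Fitting Y = k·x + ln C by least squares:
AᵀA = [[63.0000, 13.0000]; [13.0000, 4]], rhs = [-30.8623, -5.0998]ᵀ  (here Σx = 13.0000, Σ(x)² = 63.0000, Σln y = -5.0998, Σx·ln y = -30.8623).
Slope k = (n·Σx·ln y − Σx·Σln y)/(n·Σ(x)² − (Σx)²) = (4·-30.8623 − 13.0000·-5.0998)/83.0000 = -0.68857; ln C = (Σln y − k·Σx)/n = 0.96291, so C = exp(0.96291) = 2.61930.

k = -0.6886, C = 2.6193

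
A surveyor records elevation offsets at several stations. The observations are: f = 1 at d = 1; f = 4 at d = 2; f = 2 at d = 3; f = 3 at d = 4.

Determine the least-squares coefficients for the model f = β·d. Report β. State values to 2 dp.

MᵀM·[β]ᵀ = Mᵀf reads: 30·β = 27.
β = 27/30 = 0.9.

β = 0.90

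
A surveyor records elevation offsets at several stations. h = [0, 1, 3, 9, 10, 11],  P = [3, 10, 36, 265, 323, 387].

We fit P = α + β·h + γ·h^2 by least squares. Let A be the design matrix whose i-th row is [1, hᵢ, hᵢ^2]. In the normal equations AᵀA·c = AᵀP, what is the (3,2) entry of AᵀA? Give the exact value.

3088

Row 3 ↔ basis h^2, column 2 ↔ basis h, so (AᵀA)_{3,2} = Σᵢ (h^2)·(h) = (0)·(0) + (1)·(1) + (9)·(3) + (81)·(9) + (100)·(10) + (121)·(11) = 3088.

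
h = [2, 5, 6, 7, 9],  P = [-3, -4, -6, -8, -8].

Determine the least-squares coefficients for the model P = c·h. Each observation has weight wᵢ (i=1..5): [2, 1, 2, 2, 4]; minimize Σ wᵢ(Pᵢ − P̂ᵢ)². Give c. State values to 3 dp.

c = -0.956

Entries of MᵀWM: Σwᵢ·h·h = 527.
Right-hand side: Σwᵢ·h·P = -504.
Normal equations: [[527]]·[c]ᵀ = [-504]ᵀ.
c = (-504)/527 = -0.956357.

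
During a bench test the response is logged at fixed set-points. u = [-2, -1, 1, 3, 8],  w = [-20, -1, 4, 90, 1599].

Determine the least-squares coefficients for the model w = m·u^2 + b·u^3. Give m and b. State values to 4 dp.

Compute the Gram sums: Σu^2·u^2 = 4195, Σu^2·u^3 = 32979, Σu^3·u^3 = 262939.
Moment sums: Σu^2·w = 103069, Σu^3·w = 821283.
Eliminating b: 262939·(row 1) − 32979·(row 2) gives 15414664·m = 262939·103069 − 32979·821283 = 15767734, so m = 7883867/7707332.
Then b = (821283 − 32979·(7883867/7707332))/262939 = 23084817/7707332.

m = 1.0229, b = 2.9952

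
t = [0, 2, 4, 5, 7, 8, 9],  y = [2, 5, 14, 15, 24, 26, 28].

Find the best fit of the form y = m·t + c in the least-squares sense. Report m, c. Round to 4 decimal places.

m = 3.1094, c = 0.7388

With design matrix M, MᵀM = [[239, 35]; [35, 7]] and Mᵀy = [769, 114]ᵀ.
det = 239·7 − 35² = 448.
m = (769·7 − 35·114)/448 = 199/64; c = (239·114 − 35·769)/448 = 331/448.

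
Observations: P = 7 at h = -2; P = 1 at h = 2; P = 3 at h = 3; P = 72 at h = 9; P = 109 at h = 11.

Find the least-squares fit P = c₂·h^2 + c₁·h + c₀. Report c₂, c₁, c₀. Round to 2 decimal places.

With design matrix X, XᵀX = [[21315, 2087, 219]; [2087, 219, 23]; [219, 23, 5]] and XᵀP = [19080, 1844, 192]ᵀ.
Row-reducing yields c₂ = 106631/100928, c₁ = -160311/100928, c₀ = -14343/25232.

c₂ = 1.06, c₁ = -1.59, c₀ = -0.57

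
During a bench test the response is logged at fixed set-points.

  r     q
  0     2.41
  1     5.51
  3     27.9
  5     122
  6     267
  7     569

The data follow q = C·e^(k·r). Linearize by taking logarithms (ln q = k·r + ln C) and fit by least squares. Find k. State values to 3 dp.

Taking logs, ln q = k·r + ln C, so regress ln q on r.
XᵀX = [[120.0000, 22.0000]; [22.0000, 6]], rhs = [113.6432, 22.6500]ᵀ  (here Σr = 22.0000, Σ(r)² = 120.0000, Σln q = 22.6500, Σr·ln q = 113.6432).
Δ = 120.0000·6 − (22.0000)² = 236.0000; k = (113.6432·6 − 22.0000·22.6500)/236.0000 = 0.77780, ln C = (120.0000·22.6500 − 22.0000·113.6432)/236.0000 = 0.92307.

k = 0.778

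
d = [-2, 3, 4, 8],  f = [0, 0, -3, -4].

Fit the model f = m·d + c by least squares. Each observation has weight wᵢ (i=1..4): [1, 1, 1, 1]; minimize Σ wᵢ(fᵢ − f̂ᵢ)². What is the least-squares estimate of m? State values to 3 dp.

The normal system MᵀWM·[m, c]ᵀ = MᵀWf is [[93, 13]; [13, 4]]·[m, c]ᵀ = [-44, -7]ᵀ.
Eliminating c: 4·(row 1) − 13·(row 2) gives 203·m = 4·(-44) − 13·(-7) = -85, so m = -85/203.
Then c = ((-7) − 13·(-85/203))/4 = -79/203.

m = -0.419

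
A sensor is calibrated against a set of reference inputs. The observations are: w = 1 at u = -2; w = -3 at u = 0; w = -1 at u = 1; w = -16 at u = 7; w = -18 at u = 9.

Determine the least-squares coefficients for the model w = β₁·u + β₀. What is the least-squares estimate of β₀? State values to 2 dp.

The normal system AᵀA·[β₁, β₀]ᵀ = Aᵀw is [[135, 15]; [15, 5]]·[β₁, β₀]ᵀ = [-277, -37]ᵀ.
det = 135·5 − 15² = 450.
β₁ = ((-277)·5 − 15·(-37))/450 = -83/45; β₀ = (135·(-37) − 15·(-277))/450 = -28/15.

β₀ = -1.87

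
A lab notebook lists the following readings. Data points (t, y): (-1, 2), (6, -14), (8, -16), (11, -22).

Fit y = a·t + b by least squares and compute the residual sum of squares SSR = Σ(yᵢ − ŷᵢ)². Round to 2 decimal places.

SSR = 3.00

The normal system XᵀX·[a, b]ᵀ = Xᵀy is [[222, 24]; [24, 4]]·[a, b]ᵀ = [-456, -50]ᵀ.
Eliminating b: 4·(row 1) − 24·(row 2) gives 312·a = 4·(-456) − 24·(-50) = -624, so a = -2.
Then b = ((-50) − 24·(-2))/4 = -1/2.
Residuals: 1/2, -3/2, 1/2, 1/2; SSR = 3.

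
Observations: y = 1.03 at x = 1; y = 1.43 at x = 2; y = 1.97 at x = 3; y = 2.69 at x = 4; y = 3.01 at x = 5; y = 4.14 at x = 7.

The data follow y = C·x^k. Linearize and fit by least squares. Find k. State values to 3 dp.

k = 0.727

With ln yᵢ as the transformed response and ln xᵢ as the regressor:
XᵀX = [[9.9861, 6.7334]; [6.7334, 6]], rhs = [6.9027, 4.5774]ᵀ  (here Σln x = 6.7334, Σ(ln x)² = 9.9861, Σln y = 4.5774, Σln x·ln y = 6.9027).
Solving (det = 14.5777): k = 0.72674, ln C = -0.05266.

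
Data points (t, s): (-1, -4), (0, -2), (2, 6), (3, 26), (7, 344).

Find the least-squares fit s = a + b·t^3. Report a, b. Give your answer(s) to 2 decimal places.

a = -2.10, b = 1.01

The normal equations are: 5·a + 377·b = 370;  377·a + 118443·b = 118746.
det = 5·118443 − 377² = 450086.
a = (370·118443 − 377·118746)/450086 = -36282/17311; b = (5·118746 − 377·370)/450086 = 227120/225043.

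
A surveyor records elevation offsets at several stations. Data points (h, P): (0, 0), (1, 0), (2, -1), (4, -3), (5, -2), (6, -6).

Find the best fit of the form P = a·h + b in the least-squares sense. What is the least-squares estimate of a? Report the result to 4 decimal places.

Compute the Gram sums: Σh·h = 82, Σh = 18, Σ1 = 6.
Moment sums: Σh·P = -60, ΣP = -12.
So XᵀX·[a, b]ᵀ = XᵀP: [[82, 18]; [18, 6]]·[a, b]ᵀ = [-60, -12]ᵀ.
Eliminating b: 6·(row 1) − 18·(row 2) gives 168·a = 6·(-60) − 18·(-12) = -144, so a = -6/7.
Then b = ((-12) − 18·(-6/7))/6 = 4/7.

a = -0.8571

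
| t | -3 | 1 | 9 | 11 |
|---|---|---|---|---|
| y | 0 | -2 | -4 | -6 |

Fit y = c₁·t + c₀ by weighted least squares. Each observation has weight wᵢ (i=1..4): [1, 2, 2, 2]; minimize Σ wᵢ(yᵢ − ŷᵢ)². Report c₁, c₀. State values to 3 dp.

Entries of AᵀWA: Σwᵢ·t·t = 415, Σwᵢ·t = 39, Σwᵢ·1 = 7.
Right-hand side: Σwᵢ·t·y = -208, Σwᵢ·y = -24.
Normal equations: [[415, 39]; [39, 7]]·[c₁, c₀]ᵀ = [-208, -24]ᵀ.
Eliminating c₀: 7·(row 1) − 39·(row 2) gives 1384·c₁ = 7·(-208) − 39·(-24) = -520, so c₁ = -65/173.
Then c₀ = ((-24) − 39·(-65/173))/7 = -231/173.

c₁ = -0.376, c₀ = -1.335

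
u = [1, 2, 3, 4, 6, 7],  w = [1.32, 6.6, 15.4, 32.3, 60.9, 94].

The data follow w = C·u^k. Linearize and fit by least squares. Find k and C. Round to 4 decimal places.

Let Y = ln w. Fitting Y = k·ln u + ln C by least squares:
Σln u = 6.9157, Σ(ln u)² = 10.6062, Σln w = 17.0267, Σln u·ln w = 25.3331.
Equations: 10.6062·k + 6.9157·ln C = 25.3331;  6.9157·k + 6·ln C = 17.0267.
Slope k = (n·Σln u·ln w − Σln u·Σln w)/(n·Σ(ln u)² − (Σln u)²) = (6·25.3331 − 6.9157·17.0267)/15.8099 = 2.16617; ln C = (Σln w − k·Σln u)/n = 0.34100, so C = exp(0.34100) = 1.40636.

k = 2.1662, C = 1.4064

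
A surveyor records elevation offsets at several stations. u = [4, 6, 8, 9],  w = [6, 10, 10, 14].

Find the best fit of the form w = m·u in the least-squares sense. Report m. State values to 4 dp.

m = 1.4721

Normal-equation sums: Σu·u = 197.
Right-hand side: Σu·w = 290.
Normal equations: [[197]]·[m]ᵀ = [290]ᵀ.
m = 290/197 = 1.47208.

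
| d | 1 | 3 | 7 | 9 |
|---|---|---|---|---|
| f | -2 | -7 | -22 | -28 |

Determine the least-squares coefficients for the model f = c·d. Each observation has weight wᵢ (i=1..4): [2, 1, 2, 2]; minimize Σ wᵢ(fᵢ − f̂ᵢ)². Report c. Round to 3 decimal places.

Normal-equation sums: Σwᵢ·d·d = 271.
Moment sums: Σwᵢ·d·f = -837.
So XᵀWX·[c]ᵀ = XᵀWf: [[271]]·[c]ᵀ = [-837]ᵀ.
c = (-837)/271 = -3.08856.

c = -3.089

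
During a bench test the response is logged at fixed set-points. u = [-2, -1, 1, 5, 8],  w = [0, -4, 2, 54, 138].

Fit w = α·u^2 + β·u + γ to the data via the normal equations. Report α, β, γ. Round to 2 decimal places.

AᵀA·[α, β, γ]ᵀ = Aᵀw reads: 4739·α + 629·β + 95·γ = 10180;  629·α + 95·β + 11·γ = 1380;  95·α + 11·β + 5·γ = 190.
(Σu^2·u^2 = 4739, Σu^2·u = 629, Σu^2 = 95, Σu·u = 95, Σu = 11, Σ1 = 5, Σu^2·w = 10180, Σu·w = 1380, Σw = 190.)
Row-reducing yields α = 25465/13053, β = 8765/4351, γ = -45670/13053.

α = 1.95, β = 2.01, γ = -3.50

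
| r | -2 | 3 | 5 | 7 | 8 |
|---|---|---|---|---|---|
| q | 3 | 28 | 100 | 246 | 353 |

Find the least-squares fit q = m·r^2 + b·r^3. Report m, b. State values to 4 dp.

Entries of MᵀM: Σr^2·r^2 = 7219, Σr^2·r^3 = 52911, Σr^3·r^3 = 396211.
And Σr^2·q = 37410, Σr^3·q = 278346.
So MᵀM·[m, b]ᵀ = Mᵀq: [[7219, 52911]; [52911, 396211]]·[m, b]ᵀ = [37410, 278346]ᵀ.
Determinant 7219·396211 − 52911² = 60673288.
m = (37410·396211 − 52911·278346)/60673288 = 11836038/7584161; b = (7219·278346 − 52911·37410)/60673288 = 3747408/7584161.

m = 1.5606, b = 0.4941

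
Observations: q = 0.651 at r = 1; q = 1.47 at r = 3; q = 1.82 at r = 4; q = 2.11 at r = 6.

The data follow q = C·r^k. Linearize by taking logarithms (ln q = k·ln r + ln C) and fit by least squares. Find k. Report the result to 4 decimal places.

Let Y = ln q. Fitting Y = k·ln r + ln C by least squares:
Over the data: Σln r = 4.2767, Σ(ln r)² = 6.3392, Σln q = 1.3015, Σln r·ln q = 2.5913.
Normal system: [[6.3392, 4.2767]; [4.2767, 4]]·[k, ln C]ᵀ = [2.5913, 1.3015]ᵀ.
Solving (det = 7.0668): k = 0.67909, ln C = -0.40067.

k = 0.6791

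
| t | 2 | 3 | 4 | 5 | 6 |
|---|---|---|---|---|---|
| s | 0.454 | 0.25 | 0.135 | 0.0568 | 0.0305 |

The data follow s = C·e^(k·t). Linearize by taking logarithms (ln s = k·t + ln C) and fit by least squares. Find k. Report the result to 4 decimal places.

With ln sᵢ as the transformed response and tᵢ as the regressor:
Σt = 20.0000, Σ(t)² = 90.0000, Σln s = -10.5367, Σt·ln s = -49.0294.
Normal system: [[90.0000, 20.0000]; [20.0000, 5]]·[k, ln C]ᵀ = [-49.0294, -10.5367]ᵀ.
Slope k = (n·Σt·ln s − Σt·Σln s)/(n·Σ(t)² − (Σt)²) = (5·-49.0294 − 20.0000·-10.5367)/50.0000 = -0.68827; ln C = (Σln s − k·Σt)/n = 0.64573.

k = -0.6883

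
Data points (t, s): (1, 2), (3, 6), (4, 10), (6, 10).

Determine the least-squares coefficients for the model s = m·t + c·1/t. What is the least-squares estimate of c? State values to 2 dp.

Forming MᵀM = [[62, 4]; [4, 173/144]] and Mᵀs = [120, 49/6]ᵀ gives MᵀM·[m, c]ᵀ = Mᵀs.
Eliminating c: (173/144)·(row 1) − 4·(row 2) gives (4211/72)·m = (173/144)·120 − 4·(49/6) = 223/2, so m = 8028/4211.
Then c = ((49/6) − 4·(8028/4211))/(173/144) = 1896/4211.

c = 0.45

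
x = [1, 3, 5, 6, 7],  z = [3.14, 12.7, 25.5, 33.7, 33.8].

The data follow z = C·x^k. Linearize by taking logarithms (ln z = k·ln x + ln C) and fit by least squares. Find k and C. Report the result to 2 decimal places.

k = 1.27, C = 3.17

With ln zᵢ as the transformed response and ln xᵢ as the regressor:
Σln x = 6.4457, Σ(ln x)² = 10.7942, Σln z = 13.9625, Σln x·ln z = 21.1577.
Equations: 10.7942·k + 6.4457·ln C = 21.1577;  6.4457·k + 5·ln C = 13.9625.
Δ = 10.7942·5 − (6.4457)² = 12.4237; k = (21.1577·5 − 6.4457·13.9625)/12.4237 = 1.27098, ln C = (10.7942·13.9625 − 6.4457·21.1577)/12.4237 = 1.15401, so C = exp(1.15401) = 3.17089.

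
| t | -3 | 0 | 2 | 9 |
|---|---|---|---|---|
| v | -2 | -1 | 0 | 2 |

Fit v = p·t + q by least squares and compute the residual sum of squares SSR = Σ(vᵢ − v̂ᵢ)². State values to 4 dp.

Sums needed: Σt·t = 94, Σt = 8, Σ1 = 4.
Moment sums: Σt·v = 24, Σv = -1.
Normal equations: [[94, 8]; [8, 4]]·[p, q]ᵀ = [24, -1]ᵀ.
det = 94·4 − 8² = 312.
p = (24·4 − 8·(-1))/312 = 1/3; q = (94·(-1) − 8·24)/312 = -11/12.
Residuals: -1/12, -1/12, 1/4, -1/12; SSR = 1/12.

SSR = 0.0833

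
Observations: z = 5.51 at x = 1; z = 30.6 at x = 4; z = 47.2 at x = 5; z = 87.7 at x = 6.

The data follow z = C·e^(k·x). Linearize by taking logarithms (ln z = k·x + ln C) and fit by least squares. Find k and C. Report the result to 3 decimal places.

Taking logs, ln z = k·x + ln C, so regress ln z on x.
Σx = 16.0000, Σ(x)² = 78.0000, Σln z = 13.4559, Σx·ln z = 61.5061.
Normal system: [[78.0000, 16.0000]; [16.0000, 4]]·[k, ln C]ᵀ = [61.5061, 13.4559]ᵀ.
Solving (det = 56.0000): k = 0.54875, ln C = 1.16896, so C = exp(1.16896) = 3.21864.

k = 0.549, C = 3.219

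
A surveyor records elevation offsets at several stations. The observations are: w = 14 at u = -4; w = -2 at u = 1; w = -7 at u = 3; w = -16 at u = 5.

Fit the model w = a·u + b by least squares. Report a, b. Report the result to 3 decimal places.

With design matrix X, XᵀX = [[51, 5]; [5, 4]] and Xᵀw = [-159, -11]ᵀ.
Eliminating b: 4·(row 1) − 5·(row 2) gives 179·a = 4·(-159) − 5·(-11) = -581, so a = -581/179.
Then b = ((-11) − 5·(-581/179))/4 = 234/179.

a = -3.246, b = 1.307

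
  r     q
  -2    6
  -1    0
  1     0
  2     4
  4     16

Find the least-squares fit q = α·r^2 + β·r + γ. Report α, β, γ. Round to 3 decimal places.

Setting ∂/∂α … = 0 gives: 290·α + 64·β + 26·γ = 296;  64·α + 26·β + 4·γ = 60;  26·α + 4·β + 5·γ = 26.
(Σr^2·r^2 = 290, Σr^2·r = 64, Σr^2 = 26, Σr·r = 26, Σr = 4, Σ1 = 5, Σr^2·q = 296, Σr·q = 60, Σq = 26.)
Solving the 3×3 system (Gaussian elimination) gives α = 274/231, β = -122/231, γ = -6/11.

α = 1.186, β = -0.528, γ = -0.545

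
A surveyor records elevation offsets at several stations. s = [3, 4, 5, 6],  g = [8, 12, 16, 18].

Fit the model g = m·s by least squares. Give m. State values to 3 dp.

Sums needed: Σs·s = 86.
Moment sums: Σs·g = 260.
So AᵀA·[m]ᵀ = Aᵀg: [[86]]·[m]ᵀ = [260]ᵀ.
m = 260/86 = 3.02326.

m = 3.023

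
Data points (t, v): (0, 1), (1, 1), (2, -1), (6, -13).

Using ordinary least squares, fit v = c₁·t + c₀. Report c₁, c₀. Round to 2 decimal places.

From the data, Σt·t = 41, Σt = 9, Σ1 = 4.
And Σt·v = -79, Σv = -12.
So XᵀX·[c₁, c₀]ᵀ = Xᵀv: [[41, 9]; [9, 4]]·[c₁, c₀]ᵀ = [-79, -12]ᵀ.
det = 41·4 − 9² = 83.
c₁ = ((-79)·4 − 9·(-12))/83 = -208/83; c₀ = (41·(-12) − 9·(-79))/83 = 219/83.

c₁ = -2.51, c₀ = 2.64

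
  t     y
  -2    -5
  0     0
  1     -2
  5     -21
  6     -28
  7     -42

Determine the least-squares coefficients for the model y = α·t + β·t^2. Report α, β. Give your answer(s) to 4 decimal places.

α = 0.5042, β = -0.9114

Setting ∂/∂α … = 0 gives: 115·α + 677·β = -559;  677·α + 4339·β = -3613.
Determinant 115·4339 − 677² = 40656.
α = ((-559)·4339 − 677·(-3613))/40656 = 5125/10164; β = (115·(-3613) − 677·(-559))/40656 = -9263/10164.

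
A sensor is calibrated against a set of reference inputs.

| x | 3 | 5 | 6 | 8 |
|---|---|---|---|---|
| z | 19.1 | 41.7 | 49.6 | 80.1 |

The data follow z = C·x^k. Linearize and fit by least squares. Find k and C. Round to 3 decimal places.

k = 1.442, C = 3.934

Taking logs, ln z = k·ln x + ln C, so regress ln z on ln x.
XᵀX = [[11.3317, 6.5793]; [6.5793, 4]], rhs = [25.3544, 14.9675]ᵀ  (here Σln x = 6.5793, Σ(ln x)² = 11.3317, Σln z = 14.9675, Σln x·ln z = 25.3544).
Slope k = (n·Σln x·ln z − Σln x·Σln z)/(n·Σ(ln x)² − (Σln x)²) = (4·25.3544 − 6.5793·14.9675)/2.0403 = 1.44230; ln C = (Σln z − k·Σln x)/n = 1.36956, so C = exp(1.36956) = 3.93361.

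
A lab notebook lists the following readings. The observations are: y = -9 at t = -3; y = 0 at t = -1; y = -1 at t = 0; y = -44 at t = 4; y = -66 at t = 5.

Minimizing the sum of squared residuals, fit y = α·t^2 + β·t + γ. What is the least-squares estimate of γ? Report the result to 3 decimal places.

Entries of MᵀM: Σt^2·t^2 = 963, Σt^2·t = 161, Σt^2 = 51, Σt·t = 51, Σt = 5, Σ1 = 5.
And Σt^2·y = -2435, Σt·y = -479, Σy = -120.
MᵀM·[α, β, γ]ᵀ = Mᵀy becomes [[963, 161, 51]; [161, 51, 5]; [51, 5, 5]]·[α, β, γ]ᵀ = [-2435, -479, -120]ᵀ.
Row-reducing yields α = -10135/5168, β = -16097/5168, γ = -2279/2584.

γ = -0.882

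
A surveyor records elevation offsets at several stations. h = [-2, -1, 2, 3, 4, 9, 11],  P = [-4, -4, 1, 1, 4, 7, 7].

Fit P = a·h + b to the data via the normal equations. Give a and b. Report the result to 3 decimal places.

a = 0.921, b = -1.707

Compute the Gram sums: Σh·h = 236, Σh = 26, Σ1 = 7.
And Σh·P = 173, ΣP = 12.
Eliminating b: 7·(row 1) − 26·(row 2) gives 976·a = 7·173 − 26·12 = 899, so a = 899/976.
Then b = (12 − 26·(899/976))/7 = -833/488.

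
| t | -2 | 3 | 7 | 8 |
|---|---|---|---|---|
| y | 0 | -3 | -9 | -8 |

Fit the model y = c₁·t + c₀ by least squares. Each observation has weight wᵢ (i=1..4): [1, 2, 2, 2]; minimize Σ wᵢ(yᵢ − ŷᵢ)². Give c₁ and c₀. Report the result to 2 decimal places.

c₁ = -0.94, c₀ = -1.16

With design matrix A, AᵀWA = [[248, 34]; [34, 7]] and AᵀWy = [-272, -40]ᵀ.
Determinant 248·7 − 34² = 580.
c₁ = ((-272)·7 − 34·(-40))/580 = -136/145; c₀ = (248·(-40) − 34·(-272))/580 = -168/145.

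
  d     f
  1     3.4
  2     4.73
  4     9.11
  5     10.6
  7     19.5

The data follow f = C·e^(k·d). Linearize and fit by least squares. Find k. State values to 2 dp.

Taking logs, ln f = k·d + ln C, so regress ln f on d.
Σd = 19.0000, Σ(d)² = 95.0000, Σln f = 10.3183, Σd·ln f = 45.7663.
Equations: 95.0000·k + 19.0000·ln C = 45.7663;  19.0000·k + 5·ln C = 10.3183.
Solving (det = 114.0000): k = 0.28757, ln C = 0.97090.

k = 0.29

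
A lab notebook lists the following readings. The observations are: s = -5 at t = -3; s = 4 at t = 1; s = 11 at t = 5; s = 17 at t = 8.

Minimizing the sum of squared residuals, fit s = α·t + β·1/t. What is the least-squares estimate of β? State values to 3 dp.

β = 1.499

Sums needed: Σt·t = 99, Σt·1/t = 4, Σ1/t·1/t = 16801/14400.
Right-hand side: Σt·s = 210, Σ1/t·s = 1199/120.
So XᵀX·[α, β]ᵀ = Xᵀs: [[99, 4]; [4, 16801/14400]]·[α, β]ᵀ = [210, 1199/120]ᵀ.
Eliminating β: (16801/14400)·(row 1) − 4·(row 2) gives (159211/1600)·α = (16801/14400)·210 − 4·(1199/120) = 98423/480, so α = 75710/36741.
Then β = ((1199/120) − 4·(75710/36741))/(16801/14400) = 18360/12247.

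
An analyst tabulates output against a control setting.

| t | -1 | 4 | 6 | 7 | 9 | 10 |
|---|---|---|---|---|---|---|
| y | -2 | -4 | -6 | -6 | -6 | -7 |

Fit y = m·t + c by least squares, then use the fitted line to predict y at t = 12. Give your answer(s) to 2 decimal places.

Normal-equation sums: Σt·t = 283, Σt = 35, Σ1 = 6.
And Σt·y = -216, Σy = -31.
So XᵀX·[m, c]ᵀ = Xᵀy: [[283, 35]; [35, 6]]·[m, c]ᵀ = [-216, -31]ᵀ.
Δ = 283·6 − 35² = 473.
m = ((-216)·6 − 35·(-31))/473 = -211/473; c = (283·(-31) − 35·(-216))/473 = -1213/473.
At t = 12: ŷ = (-211/473)·(12) + (-1213/473)·(1) = -3745/473.

ŷ = -7.92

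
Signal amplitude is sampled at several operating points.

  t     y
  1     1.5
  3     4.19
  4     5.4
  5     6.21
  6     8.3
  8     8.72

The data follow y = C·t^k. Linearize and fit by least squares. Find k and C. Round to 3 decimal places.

Linearized form: ln y = k·ln t + ln C. From the 6 transformed points,
Σln t = 7.9655, Σ(ln t)² = 13.2535, Σln y = 9.6326, Σln t·ln y = 15.1460.
Equations: 13.2535·k + 7.9655·ln C = 15.1460;  7.9655·k + 6·ln C = 9.6326.
Solving (det = 16.0713): k = 0.88028, ln C = 0.43678, so C = exp(0.43678) = 1.54772.

k = 0.880, C = 1.548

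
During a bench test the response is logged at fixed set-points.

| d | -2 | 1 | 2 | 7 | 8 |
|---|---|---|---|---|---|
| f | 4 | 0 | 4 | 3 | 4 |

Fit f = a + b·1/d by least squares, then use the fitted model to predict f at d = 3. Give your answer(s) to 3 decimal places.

f̂ = 2.811

Entries of MᵀM: Σ1 = 5, Σ1/d = 71/56, Σ1/d·1/d = 4817/3136.
Moment sums: Σf = 15, Σ1/d·f = 13/14.
So MᵀM·[a, b]ᵀ = Mᵀf: [[5, 71/56]; [71/56, 4817/3136]]·[a, b]ᵀ = [15, 13/14]ᵀ.
Eliminating b: (4817/3136)·(row 1) − (71/56)·(row 2) gives (4761/784)·a = (4817/3136)·15 − (71/56)·(13/14) = 68563/3136, so a = 2981/828.
Then b = ((13/14) − (71/56)·(2981/828))/(4817/3136) = -490/207.
At d = 3: f̂ = (2981/828)·(1) + (-490/207)·(1/3) = 6983/2484.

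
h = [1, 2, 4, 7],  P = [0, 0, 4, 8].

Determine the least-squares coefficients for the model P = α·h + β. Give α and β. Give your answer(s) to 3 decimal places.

Normal-equation sums: Σh·h = 70, Σh = 14, Σ1 = 4.
For AᵀP: Σh·P = 72, ΣP = 12.
Normal equations: [[70, 14]; [14, 4]]·[α, β]ᵀ = [72, 12]ᵀ.
det = 70·4 − 14² = 84.
α = (72·4 − 14·12)/84 = 10/7; β = (70·12 − 14·72)/84 = -2.

α = 1.429, β = -2.000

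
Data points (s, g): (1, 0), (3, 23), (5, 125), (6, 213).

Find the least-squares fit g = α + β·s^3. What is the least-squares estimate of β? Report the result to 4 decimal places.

β = 0.9993

Entries of XᵀX: Σ1 = 4, Σs^3 = 369, Σs^3·s^3 = 63011.
And Σg = 361, Σs^3·g = 62254.
Normal equations: [[4, 369]; [369, 63011]]·[α, β]ᵀ = [361, 62254]ᵀ.
Eliminating β: 63011·(row 1) − 369·(row 2) gives 115883·α = 63011·361 − 369·62254 = -224755, so α = -224755/115883.
Then β = (62254 − 369·(-224755/115883))/63011 = 115807/115883.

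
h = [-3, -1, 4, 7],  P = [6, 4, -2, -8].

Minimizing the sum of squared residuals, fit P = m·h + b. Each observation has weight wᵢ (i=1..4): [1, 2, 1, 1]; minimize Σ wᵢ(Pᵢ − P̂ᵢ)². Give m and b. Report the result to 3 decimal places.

m = -1.378, b = 2.453

Sums needed: Σwᵢ·h·h = 76, Σwᵢ·h = 6, Σwᵢ·1 = 5.
For AᵀWP: Σwᵢ·h·P = -90, Σwᵢ·P = 4.
AᵀWA·[m, b]ᵀ = AᵀWP becomes [[76, 6]; [6, 5]]·[m, b]ᵀ = [-90, 4]ᵀ.
Eliminating b: 5·(row 1) − 6·(row 2) gives 344·m = 5·(-90) − 6·4 = -474, so m = -237/172.
Then b = (4 − 6·(-237/172))/5 = 211/86.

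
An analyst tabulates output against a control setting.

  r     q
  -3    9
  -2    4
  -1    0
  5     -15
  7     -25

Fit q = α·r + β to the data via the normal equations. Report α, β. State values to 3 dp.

α = -3.126, β = -1.649

Normal-equation sums: Σr·r = 88, Σr = 6, Σ1 = 5.
For Xᵀq: Σr·q = -285, Σq = -27.
XᵀX·[α, β]ᵀ = Xᵀq becomes [[88, 6]; [6, 5]]·[α, β]ᵀ = [-285, -27]ᵀ.
det = 88·5 − 6² = 404.
α = ((-285)·5 − 6·(-27))/404 = -1263/404; β = (88·(-27) − 6·(-285))/404 = -333/202.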